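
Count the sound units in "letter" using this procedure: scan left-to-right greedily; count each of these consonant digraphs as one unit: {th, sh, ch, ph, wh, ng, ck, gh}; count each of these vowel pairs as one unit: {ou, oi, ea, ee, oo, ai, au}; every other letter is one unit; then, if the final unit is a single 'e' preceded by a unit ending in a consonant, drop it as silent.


Word: "letter" (6 letters)
Left-to-right scan:
  (1) 'l' (letter)
  (2) 'e' (letter)
  (3) 't' (letter)
  (4) 't' (letter)
  (5) 'e' (letter)
  (6) 'r' (letter)
Units from scan: 6
Sound units = 6 units


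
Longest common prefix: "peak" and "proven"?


Word 1: "peak"
Word 2: "proven"
Comparing from start:
  Pos 0: 'p' == 'p'
  Pos 1: 'e' != 'r' (stop)
LCP = "p" (length 1)


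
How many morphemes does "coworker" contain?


Word: "coworker"
Morphemes: co- + work + -er
Each morpheme carries meaning
= 3 morphemes


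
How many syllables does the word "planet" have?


Word: "planet"
Syllable breakdown: plan | et
Counting: 2 parts
= 2 syllables


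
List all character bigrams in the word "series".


Word: "series" (length 6)
Number of bigrams = 6 - 2 + 1 = 5
  Position 0: "se"
  Position 1: "er"
  Position 2: "ri"
  Position 3: "ie"
  Position 4: "es"
Bigrams = "se", "er", "ri", "ie", "es"


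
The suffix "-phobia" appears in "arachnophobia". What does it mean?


Suffix: -phobia
Example: arachnophobia (arachno- + -phobia)
Meaning = fear of


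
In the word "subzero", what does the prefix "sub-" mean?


Prefix: sub-
Example: subzero (sub- + zero)
Meaning = under / below


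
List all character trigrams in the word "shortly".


Word: "shortly" (length 7)
Number of trigrams = 7 - 3 + 1 = 5
  Position 0: "sho"
  Position 1: "hor"
  Position 2: "ort"
  Position 3: "rtl"
  Position 4: "tly"
Trigrams = "sho", "hor", "ort", "rtl", "tly"


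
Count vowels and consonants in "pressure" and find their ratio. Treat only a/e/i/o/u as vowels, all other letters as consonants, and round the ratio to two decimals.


Word: "pressure"
Vowels (a,e,i,o,u): 3
Consonants: 5
Ratio = 3/5
= 0.60


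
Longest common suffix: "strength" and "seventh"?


Word 1: "strength"
Word 2: "seventh"
Comparing from end:
  Pos -1: 'h' == 'h'
  Pos -2: 't' == 't'
  Pos -3: 'g' != 'n' (stop)
LCS = "th" (length 2)


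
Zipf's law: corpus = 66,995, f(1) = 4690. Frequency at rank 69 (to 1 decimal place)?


Zipf's law: f(r) = f(1) / r
f(1) = 4690
f(69) = 4690 / 69
= 68.0 occurrences


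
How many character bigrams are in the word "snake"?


Word: "snake" (length 5)
Number of 2-grams = length - 2 + 1 = 5 - 2 + 1
= 4


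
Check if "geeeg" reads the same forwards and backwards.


Word: "geeeg"
Reversed: "geeeg"
Forward == Backward? geeeg == geeeg
Palindrome = Yes


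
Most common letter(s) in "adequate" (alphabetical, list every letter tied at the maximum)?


Word: "adequate"
Letter counts:
  'a': 2
  'd': 1
  'e': 2
  'q': 1
  't': 1
  'u': 1
Maximum count = 2
Most frequent = 'a', 'e' (2 times each)


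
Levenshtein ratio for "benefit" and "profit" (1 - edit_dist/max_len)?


Word 1: "benefit" (length 7)
Word 2: "profit" (length 6)
One optimal edit sequence:
  1. delete 'b'  (+1)
  2. substitute 'e' -> 'p'  (+1)
  3. substitute 'n' -> 'r'  (+1)
  4. substitute 'e' -> 'o'  (+1)
  5. keep 'f'
  6. keep 'i'
  7. keep 't'
Edit distance = 4
Max length = max(7, 6) = 7
Similarity = 1 - 4/7
= 0.4286


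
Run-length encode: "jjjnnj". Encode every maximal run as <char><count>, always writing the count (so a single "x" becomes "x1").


String: "jjjnnj"
Scanning for consecutive runs:
  'j' x 3
  'n' x 2
  'j' x 1
RLE = "j3n2j1"


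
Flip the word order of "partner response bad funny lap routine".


Original: "partner response bad funny lap routine"
Words (1..n): partner | response | bad | funny | lap | routine
Reversed (n..1): routine | lap | funny | bad | response | partner
Result = "routine lap funny bad response partner"


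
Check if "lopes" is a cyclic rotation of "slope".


Word: "slope", Candidate: "lopes"
Method: check if candidate is substring of word+word
"slopeslope" contains "lopes"? Yes
Is rotation = Yes


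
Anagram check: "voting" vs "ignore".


Word 1: "voting" → sorted: ginotv
Word 2: "ignore" → sorted: eginor
Same letters? ginotv != eginor
Anagram = No


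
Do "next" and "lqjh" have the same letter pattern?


Pattern of "next": [0, 1, 2, 3]
Pattern of "lqjh": [0, 1, 2, 3]
Patterns match
Same pattern = Yes


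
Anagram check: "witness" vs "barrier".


Word 1: "witness" → sorted: einsstw
Word 2: "barrier" → sorted: abeirrr
Same letters? einsstw != abeirrr
Anagram = No


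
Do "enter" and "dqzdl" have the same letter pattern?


Pattern of "enter": [0, 1, 2, 0, 3]
Pattern of "dqzdl": [0, 1, 2, 0, 3]
Patterns match
Same pattern = Yes


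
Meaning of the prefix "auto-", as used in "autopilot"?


Prefix: auto-
As in: autopilot -> auto- + pilot
Meaning = self


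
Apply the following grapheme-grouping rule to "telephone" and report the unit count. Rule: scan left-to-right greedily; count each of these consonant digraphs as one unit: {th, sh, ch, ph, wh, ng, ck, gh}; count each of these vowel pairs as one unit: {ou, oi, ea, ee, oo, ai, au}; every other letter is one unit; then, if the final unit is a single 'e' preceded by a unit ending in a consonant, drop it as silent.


Word: "telephone" (9 letters)
Left-to-right scan:
  (1) 't' (letter)
  (2) 'e' (letter)
  (3) 'l' (letter)
  (4) 'e' (letter)
  (5) 'ph' (digraph)
  (6) 'o' (letter)
  (7) 'n' (letter)
  (8) 'e' (letter)
Units from scan: 8
Final unit is 'e' after a consonant -> drop as silent (-1)
Sound units = 7 units


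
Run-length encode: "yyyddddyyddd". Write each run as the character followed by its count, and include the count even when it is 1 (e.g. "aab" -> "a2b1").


String: "yyyddddyyddd"
Scanning for consecutive runs:
  'y' x 3
  'd' x 4
  'y' x 2
  'd' x 3
RLE = "y3d4y2d3"


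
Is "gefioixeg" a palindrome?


Word: "gefioixeg"
Reversed: "gexioifeg"
Forward == Backward? gefioixeg != gexioifeg
Palindrome = No


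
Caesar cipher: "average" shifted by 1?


Word: "average"
Shift: 1
Each letter → (letter + shift) mod 26:
  'a' (0) + 1 = 1 → 'b'
  'v' (21) + 1 = 22 → 'w'
  'e' (4) + 1 = 5 → 'f'
  'r' (17) + 1 = 18 → 's'
  'a' (0) + 1 = 1 → 'b'
  'g' (6) + 1 = 7 → 'h'
  'e' (4) + 1 = 5 → 'f'
Result = "bwfsbhf"


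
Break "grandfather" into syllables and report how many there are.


Word: "grandfather"
Syllable breakdown: grand | fa | ther
Counting: 3 parts
= 3 syllables


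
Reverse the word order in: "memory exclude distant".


Original: "memory exclude distant"
Words (1..n): memory | exclude | distant
Reversed (n..1): distant | exclude | memory
Result = "distant exclude memory"


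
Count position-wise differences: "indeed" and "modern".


Comparing character by character (same length = 6):
  Pos 0: 'i' vs 'm' !=
  Pos 1: 'n' vs 'o' !=
  Pos 2: 'd' vs 'd' =
  Pos 3: 'e' vs 'e' =
  Pos 4: 'e' vs 'r' !=
  Pos 5: 'd' vs 'n' !=
Hamming distance = 4


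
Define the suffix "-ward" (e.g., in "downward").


Suffix: -ward
Example: downward (down + -ward)
Meaning = in the direction of


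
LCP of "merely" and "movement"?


Word 1: "merely"
Word 2: "movement"
Comparing from start:
  Pos 0: 'm' == 'm'
  Pos 1: 'e' != 'o' (stop)
LCP = "m" (length 1)


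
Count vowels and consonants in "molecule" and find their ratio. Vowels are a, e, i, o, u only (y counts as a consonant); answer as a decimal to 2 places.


Word: "molecule"
Vowels (a,e,i,o,u): 4
Consonants: 4
Ratio = 4/4
= 1.00


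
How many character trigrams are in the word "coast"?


Word: "coast" (length 5)
Number of 3-grams = length - 3 + 1 = 5 - 3 + 1
= 3


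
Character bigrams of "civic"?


Word: "civic" (length 5)
Number of bigrams = 5 - 2 + 1 = 4
  Position 0: "ci"
  Position 1: "iv"
  Position 2: "vi"
  Position 3: "ic"
Bigrams = "ci", "iv", "vi", "ic"


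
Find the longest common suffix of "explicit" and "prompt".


Word 1: "explicit"
Word 2: "prompt"
Comparing from end:
  Pos -1: 't' == 't'
  Pos -2: 'i' != 'p' (stop)
LCS = "t" (length 1)


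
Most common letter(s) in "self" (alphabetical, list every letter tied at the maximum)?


Word: "self"
Letter counts:
  'e': 1
  'f': 1
  'l': 1
  's': 1
Maximum count = 1
Most frequent = 'e', 'f', 'l', 's' (1 time each)


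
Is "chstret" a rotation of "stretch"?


Word: "stretch", Candidate: "chstret"
Method: check if candidate is substring of word+word
"stretchstretch" contains "chstret"? Yes
Is rotation = Yes


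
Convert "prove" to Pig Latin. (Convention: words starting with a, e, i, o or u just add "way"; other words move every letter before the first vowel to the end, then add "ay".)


Word: "prove"
Starts with consonant(s) → move to end, add 'ay'
Consonant cluster: "pr"
Pig Latin = "ovepray"


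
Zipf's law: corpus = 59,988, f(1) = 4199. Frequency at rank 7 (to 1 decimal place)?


Zipf's law: f(r) = f(1) / r
f(1) = 4199
f(7) = 4199 / 7
= 599.9 occurrences


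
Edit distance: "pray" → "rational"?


Word 1: "pray" (length 4)
Word 2: "rational" (length 8)
One optimal edit sequence (insert/delete/substitute each cost 1):
  1. insert 'r'  (+1)
  2. insert 'a'  (+1)
  3. insert 't'  (+1)
  4. insert 'i'  (+1)
  5. substitute 'p' -> 'o'  (+1)
  6. substitute 'r' -> 'n'  (+1)
  7. keep 'a'
  8. substitute 'y' -> 'l'  (+1)
Total edit operations: 7
Edit distance = 7


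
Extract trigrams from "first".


Word: "first" (length 5)
Number of trigrams = 5 - 3 + 1 = 3
  Position 0: "fir"
  Position 1: "irs"
  Position 2: "rst"
Trigrams = "fir", "irs", "rst"


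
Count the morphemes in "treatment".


Word: "treatment"
Morphemes: treat / -ment
Each morpheme carries meaning
= 2 morphemes


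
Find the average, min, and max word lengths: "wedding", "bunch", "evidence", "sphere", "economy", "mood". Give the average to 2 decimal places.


Lengths: "wedding"=7, "bunch"=5, "evidence"=8, "sphere"=6, "economy"=7, "mood"=4
Sum = 37, Count = 6
Average = 37/6 = 6.17
= avg=6.17, min=4, max=8


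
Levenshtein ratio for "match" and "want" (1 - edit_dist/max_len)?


Word 1: "match" (length 5)
Word 2: "want" (length 4)
One optimal edit sequence:
  1. substitute 'm' -> 'w'  (+1)
  2. keep 'a'
  3. delete 't'  (+1)
  4. substitute 'c' -> 'n'  (+1)
  5. substitute 'h' -> 't'  (+1)
Edit distance = 4
Max length = max(5, 4) = 5
Similarity = 1 - 4/5
= 0.2000


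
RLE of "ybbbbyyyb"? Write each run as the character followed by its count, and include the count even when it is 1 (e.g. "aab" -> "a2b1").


String: "ybbbbyyyb"
Scanning for consecutive runs:
  'y' x 1
  'b' x 4
  'y' x 3
  'b' x 1
RLE = "y1b4y3b1"


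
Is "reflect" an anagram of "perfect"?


Word 1: "perfect" → sorted: ceefprt
Word 2: "reflect" → sorted: ceeflrt
Same letters? ceefprt != ceeflrt
Anagram = No


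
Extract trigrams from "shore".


Word: "shore" (length 5)
Number of trigrams = 5 - 3 + 1 = 3
  Position 0: "sho"
  Position 1: "hor"
  Position 2: "ore"
Trigrams = "sho", "hor", "ore"


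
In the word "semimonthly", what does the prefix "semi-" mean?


Prefix: semi-
Example: semimonthly = semi- + monthly
Meaning = half


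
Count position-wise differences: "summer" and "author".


Comparing character by character (same length = 6):
  Pos 0: 's' vs 'a' !=
  Pos 1: 'u' vs 'u' =
  Pos 2: 'm' vs 't' !=
  Pos 3: 'm' vs 'h' !=
  Pos 4: 'e' vs 'o' !=
  Pos 5: 'r' vs 'r' =
Hamming distance = 4


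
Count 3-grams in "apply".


Word: "apply" (length 5)
Number of 3-grams = length - 3 + 1 = 5 - 3 + 1
= 3


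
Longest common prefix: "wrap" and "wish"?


Word 1: "wrap"
Word 2: "wish"
Comparing from start:
  Pos 0: 'w' == 'w'
  Pos 1: 'r' != 'i' (stop)
LCP = "w" (length 1)


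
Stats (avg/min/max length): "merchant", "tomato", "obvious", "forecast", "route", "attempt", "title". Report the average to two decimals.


Lengths: "merchant"=8, "tomato"=6, "obvious"=7, "forecast"=8, "route"=5, "attempt"=7, "title"=5
Sum = 46, Count = 7
Average = 46/7 = 6.57
= avg=6.57, min=5, max=8


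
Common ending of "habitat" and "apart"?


Word 1: "habitat"
Word 2: "apart"
Comparing from end:
  Pos -1: 't' == 't'
  Pos -2: 'a' != 'r' (stop)
LCS = "t" (length 1)


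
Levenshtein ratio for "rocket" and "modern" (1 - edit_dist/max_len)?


Word 1: "rocket" (length 6)
Word 2: "modern" (length 6)
One optimal edit sequence:
  1. substitute 'r' -> 'm'  (+1)
  2. keep 'o'
  3. substitute 'c' -> 'd'  (+1)
  4. substitute 'k' -> 'e'  (+1)
  5. substitute 'e' -> 'r'  (+1)
  6. substitute 't' -> 'n'  (+1)
Edit distance = 5
Max length = max(6, 6) = 6
Similarity = 1 - 5/6
= 0.1667


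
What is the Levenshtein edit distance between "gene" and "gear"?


Word 1: "gene" (length 4)
Word 2: "gear" (length 4)
One optimal edit sequence (insert/delete/substitute each cost 1):
  1. keep 'g'
  2. keep 'e'
  3. substitute 'n' -> 'a'  (+1)
  4. substitute 'e' -> 'r'  (+1)
Total edit operations: 2
Edit distance = 2


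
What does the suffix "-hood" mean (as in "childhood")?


Suffix: -hood
Example: childhood (child + -hood)
Meaning = state / condition


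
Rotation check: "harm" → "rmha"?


Word: "harm", Candidate: "rmha"
Method: check if candidate is substring of word+word
"harmharm" contains "rmha"? Yes
Is rotation = Yes


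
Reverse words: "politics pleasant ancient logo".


Original: "politics pleasant ancient logo"
Words (1..n): politics | pleasant | ancient | logo
Reversed (n..1): logo | ancient | pleasant | politics
Result = "logo ancient pleasant politics"


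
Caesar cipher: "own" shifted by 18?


Word: "own"
Shift: 18
Each letter → (letter + shift) mod 26:
  'o' (14) + 18 = 6 → 'g'
  'w' (22) + 18 = 14 → 'o'
  'n' (13) + 18 = 5 → 'f'
Result = "gof"


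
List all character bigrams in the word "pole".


Word: "pole" (length 4)
Number of bigrams = 4 - 2 + 1 = 3
  Position 0: "po"
  Position 1: "ol"
  Position 2: "le"
Bigrams = "po", "ol", "le"


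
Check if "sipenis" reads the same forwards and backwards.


Word: "sipenis"
Reversed: "sinepis"
Forward == Backward? sipenis != sinepis
Palindrome = No


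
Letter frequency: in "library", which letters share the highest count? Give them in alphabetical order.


Word: "library"
Letter counts:
  'a': 1
  'b': 1
  'i': 1
  'l': 1
  'r': 2
  'y': 1
Maximum count = 2
Most frequent = 'r' (2 times each)


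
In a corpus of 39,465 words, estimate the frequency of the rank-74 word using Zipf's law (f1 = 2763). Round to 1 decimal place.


Zipf's law: f(r) = f(1) / r
f(1) = 2763
f(74) = 2763 / 74
= 37.3 occurrences


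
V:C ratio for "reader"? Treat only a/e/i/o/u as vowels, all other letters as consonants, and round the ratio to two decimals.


Word: "reader"
Vowels (a,e,i,o,u): 3
Consonants: 3
Ratio = 3/3
= 1.00


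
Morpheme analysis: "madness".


Word: "madness"
Morphemes: mad | -ness
Each morpheme carries meaning
= 2 morphemes


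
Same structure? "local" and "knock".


Pattern of "local": [0, 1, 2, 3, 0]
Pattern of "knock": [0, 1, 2, 3, 0]
Patterns match
Same pattern = Yes


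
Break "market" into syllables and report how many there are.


Word: "market"
Syllable breakdown: mar · ket
Counting: 2 parts
= 2 syllables


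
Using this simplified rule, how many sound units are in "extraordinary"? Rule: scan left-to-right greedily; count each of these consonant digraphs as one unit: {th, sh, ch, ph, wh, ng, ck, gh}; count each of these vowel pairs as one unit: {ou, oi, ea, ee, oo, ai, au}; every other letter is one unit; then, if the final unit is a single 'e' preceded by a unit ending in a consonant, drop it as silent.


Word: "extraordinary" (13 letters)
Left-to-right scan:
  [1] 'e' (letter)
  [2] 'x' (letter)
  [3] 't' (letter)
  [4] 'r' (letter)
  [5] 'a' (letter)
  [6] 'o' (letter)
  [7] 'r' (letter)
  [8] 'd' (letter)
  [9] 'i' (letter)
  [10] 'n' (letter)
  [11] 'a' (letter)
  [12] 'r' (letter)
  [13] 'y' (letter)
Units from scan: 13
Sound units = 13 units


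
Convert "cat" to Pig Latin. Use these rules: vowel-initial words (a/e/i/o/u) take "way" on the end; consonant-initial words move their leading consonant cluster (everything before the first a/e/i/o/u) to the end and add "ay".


Word: "cat"
Starts with consonant(s) → move to end, add 'ay'
Consonant cluster: "c"
Pig Latin = "atcay"


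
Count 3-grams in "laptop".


Word: "laptop" (length 6)
Number of 3-grams = length - 3 + 1 = 6 - 3 + 1
= 4


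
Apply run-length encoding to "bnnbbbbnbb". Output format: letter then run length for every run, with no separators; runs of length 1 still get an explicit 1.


String: "bnnbbbbnbb"
Scanning for consecutive runs:
  'b' x 1
  'n' x 2
  'b' x 4
  'n' x 1
  'b' x 2
RLE = "b1n2b4n1b2"


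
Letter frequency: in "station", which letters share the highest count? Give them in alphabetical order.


Word: "station"
Letter counts:
  'a': 1
  'i': 1
  'n': 1
  'o': 1
  's': 1
  't': 2
Maximum count = 2
Most frequent = 't' (2 times each)


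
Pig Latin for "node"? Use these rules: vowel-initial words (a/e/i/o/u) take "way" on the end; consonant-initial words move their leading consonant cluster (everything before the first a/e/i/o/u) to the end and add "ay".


Word: "node"
Starts with consonant(s) → move to end, add 'ay'
Consonant cluster: "n"
Pig Latin = "odenay"


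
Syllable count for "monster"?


Word: "monster"
Syllable breakdown: mon | ster
Counting: 2 parts
= 2 syllables


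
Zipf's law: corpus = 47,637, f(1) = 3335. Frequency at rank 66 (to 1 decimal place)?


Zipf's law: f(r) = f(1) / r
f(1) = 3335
f(66) = 3335 / 66
= 50.5 occurrences


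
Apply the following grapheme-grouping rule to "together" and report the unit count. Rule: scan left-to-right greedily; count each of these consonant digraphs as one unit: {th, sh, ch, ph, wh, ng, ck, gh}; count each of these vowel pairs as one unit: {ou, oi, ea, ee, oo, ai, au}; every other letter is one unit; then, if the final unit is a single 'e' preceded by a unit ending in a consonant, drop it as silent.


Word: "together" (8 letters)
Left-to-right scan:
  [1] 't' (letter)
  [2] 'o' (letter)
  [3] 'g' (letter)
  [4] 'e' (letter)
  [5] 'th' (digraph)
  [6] 'e' (letter)
  [7] 'r' (letter)
Units from scan: 7
Sound units = 7 units


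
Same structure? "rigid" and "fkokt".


Pattern of "rigid": [0, 1, 2, 1, 3]
Pattern of "fkokt": [0, 1, 2, 1, 3]
Patterns match
Same pattern = Yes


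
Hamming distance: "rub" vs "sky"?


Comparing character by character (same length = 3):
  Pos 0: 'r' vs 's' !=
  Pos 1: 'u' vs 'k' !=
  Pos 2: 'b' vs 'y' !=
Hamming distance = 3


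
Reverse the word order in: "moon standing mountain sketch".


Original: "moon standing mountain sketch"
Words (1..n): moon | standing | mountain | sketch
Reversed (n..1): sketch | mountain | standing | moon
Result = "sketch mountain standing moon"


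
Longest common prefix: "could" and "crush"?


Word 1: "could"
Word 2: "crush"
Comparing from start:
  Pos 0: 'c' == 'c'
  Pos 1: 'o' != 'r' (stop)
LCP = "c" (length 1)


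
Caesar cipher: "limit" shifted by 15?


Word: "limit"
Shift: 15
Each letter → (letter + shift) mod 26:
  'l' (11) + 15 = 0 → 'a'
  'i' (8) + 15 = 23 → 'x'
  'm' (12) + 15 = 1 → 'b'
  'i' (8) + 15 = 23 → 'x'
  't' (19) + 15 = 8 → 'i'
Result = "axbxi"


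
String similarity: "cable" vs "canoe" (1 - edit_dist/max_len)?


Word 1: "cable" (length 5)
Word 2: "canoe" (length 5)
One optimal edit sequence:
  1. keep 'c'
  2. keep 'a'
  3. substitute 'b' -> 'n'  (+1)
  4. substitute 'l' -> 'o'  (+1)
  5. keep 'e'
Edit distance = 2
Max length = max(5, 5) = 5
Similarity = 1 - 2/5
= 0.6000


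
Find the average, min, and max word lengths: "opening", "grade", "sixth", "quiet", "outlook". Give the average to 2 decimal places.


Lengths: "opening"=7, "grade"=5, "sixth"=5, "quiet"=5, "outlook"=7
Sum = 29, Count = 5
Average = 29/5 = 5.80
= avg=5.80, min=5, max=7


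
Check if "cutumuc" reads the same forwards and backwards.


Word: "cutumuc"
Reversed: "cumutuc"
Forward == Backward? cutumuc != cumutuc
Palindrome = No


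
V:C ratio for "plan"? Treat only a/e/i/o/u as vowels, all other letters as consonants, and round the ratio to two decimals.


Word: "plan"
Vowels (a,e,i,o,u): 1
Consonants: 3
Ratio = 1/3
= 0.33


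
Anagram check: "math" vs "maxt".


Word 1: "math" → sorted: ahmt
Word 2: "maxt" → sorted: amtx
Same letters? ahmt != amtx
Anagram = No


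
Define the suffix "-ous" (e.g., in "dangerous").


Suffix: -ous
Example: dangerous (danger + -ous)
Meaning = having quality of


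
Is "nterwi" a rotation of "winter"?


Word: "winter", Candidate: "nterwi"
Method: check if candidate is substring of word+word
"winterwinter" contains "nterwi"? Yes
Is rotation = Yes


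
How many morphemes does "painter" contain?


Word: "painter"
Morphemes: paint + -er
Each morpheme carries meaning
= 2 morphemes


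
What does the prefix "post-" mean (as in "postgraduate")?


Prefix: post-
Example: postgraduate = post- + graduate
Meaning = after


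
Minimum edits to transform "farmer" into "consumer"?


Word 1: "farmer" (length 6)
Word 2: "consumer" (length 8)
One optimal edit sequence (insert/delete/substitute each cost 1):
  1. insert 'c'  (+1)
  2. insert 'o'  (+1)
  3. substitute 'f' -> 'n'  (+1)
  4. substitute 'a' -> 's'  (+1)
  5. substitute 'r' -> 'u'  (+1)
  6. keep 'm'
  7. keep 'e'
  8. keep 'r'
Total edit operations: 5
Edit distance = 5


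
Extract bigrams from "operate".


Word: "operate" (length 7)
Number of bigrams = 7 - 2 + 1 = 6
  Position 0: "op"
  Position 1: "pe"
  Position 2: "er"
  Position 3: "ra"
  Position 4: "at"
  Position 5: "te"
Bigrams = "op", "pe", "er", "ra", "at", "te"


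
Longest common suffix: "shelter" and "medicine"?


Word 1: "shelter"
Word 2: "medicine"
Comparing from end:
  Pos -1: 'r' != 'e' (stop)
LCS = "" (length 0)


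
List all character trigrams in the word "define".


Word: "define" (length 6)
Number of trigrams = 6 - 3 + 1 = 4
  Position 0: "def"
  Position 1: "efi"
  Position 2: "fin"
  Position 3: "ine"
Trigrams = "def", "efi", "fin", "ine"


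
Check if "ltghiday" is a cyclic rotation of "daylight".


Word: "daylight", Candidate: "ltghiday"
Method: check if candidate is substring of word+word
"daylightdaylight" contains "ltghiday"? No
Is rotation = No


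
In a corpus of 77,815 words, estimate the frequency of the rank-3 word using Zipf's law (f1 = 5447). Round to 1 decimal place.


Zipf's law: f(r) = f(1) / r
f(1) = 5447
f(3) = 5447 / 3
= 1815.7 occurrences


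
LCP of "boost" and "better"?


Word 1: "boost"
Word 2: "better"
Comparing from start:
  Pos 0: 'b' == 'b'
  Pos 1: 'o' != 'e' (stop)
LCP = "b" (length 1)


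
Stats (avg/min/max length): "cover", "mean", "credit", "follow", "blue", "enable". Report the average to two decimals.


Lengths: "cover"=5, "mean"=4, "credit"=6, "follow"=6, "blue"=4, "enable"=6
Sum = 31, Count = 6
Average = 31/6 = 5.17
= avg=5.17, min=4, max=6


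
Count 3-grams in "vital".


Word: "vital" (length 5)
Number of 3-grams = length - 3 + 1 = 5 - 3 + 1
= 3


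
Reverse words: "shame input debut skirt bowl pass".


Original: "shame input debut skirt bowl pass"
Words (1..n): shame | input | debut | skirt | bowl | pass
Reversed (n..1): pass | bowl | skirt | debut | input | shame
Result = "pass bowl skirt debut input shame"


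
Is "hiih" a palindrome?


Word: "hiih"
Reversed: "hiih"
Forward == Backward? hiih == hiih
Palindrome = Yes


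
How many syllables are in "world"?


Word: "world"
Syllable breakdown: world
Counting: 1 part
= 1 syllable


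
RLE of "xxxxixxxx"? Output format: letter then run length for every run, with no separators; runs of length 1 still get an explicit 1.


String: "xxxxixxxx"
Scanning for consecutive runs:
  'x' x 4
  'i' x 1
  'x' x 4
RLE = "x4i1x4"


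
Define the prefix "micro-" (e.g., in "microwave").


Prefix: micro-
As in: microwave -> micro- + wave
Meaning = small


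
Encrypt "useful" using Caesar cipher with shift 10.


Word: "useful"
Shift: 10
Each letter → (letter + shift) mod 26:
  'u' (20) + 10 = 4 → 'e'
  's' (18) + 10 = 2 → 'c'
  'e' (4) + 10 = 14 → 'o'
  'f' (5) + 10 = 15 → 'p'
  'u' (20) + 10 = 4 → 'e'
  'l' (11) + 10 = 21 → 'v'
Result = "ecopev"


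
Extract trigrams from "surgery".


Word: "surgery" (length 7)
Number of trigrams = 7 - 3 + 1 = 5
  Position 0: "sur"
  Position 1: "urg"
  Position 2: "rge"
  Position 3: "ger"
  Position 4: "ery"
Trigrams = "sur", "urg", "rge", "ger", "ery"


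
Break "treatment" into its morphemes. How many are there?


Word: "treatment"
Morphemes: treat | -ment
Each morpheme carries meaning
= 2 morphemes


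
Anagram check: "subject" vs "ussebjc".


Word 1: "subject" → sorted: bcejstu
Word 2: "ussebjc" → sorted: bcejssu
Same letters? bcejstu != bcejssu
Anagram = No


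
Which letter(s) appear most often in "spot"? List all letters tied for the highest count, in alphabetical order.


Word: "spot"
Letter counts:
  'o': 1
  'p': 1
  's': 1
  't': 1
Maximum count = 1
Most frequent = 'o', 'p', 's', 't' (1 time each)


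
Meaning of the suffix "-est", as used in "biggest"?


Suffix: -est
Example: biggest = big + -est, with a spelling change
Meaning = most


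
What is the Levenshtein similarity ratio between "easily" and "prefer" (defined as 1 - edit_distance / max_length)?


Word 1: "easily" (length 6)
Word 2: "prefer" (length 6)
One optimal edit sequence:
  1. substitute 'e' -> 'p'  (+1)
  2. substitute 'a' -> 'r'  (+1)
  3. substitute 's' -> 'e'  (+1)
  4. substitute 'i' -> 'f'  (+1)
  5. substitute 'l' -> 'e'  (+1)
  6. substitute 'y' -> 'r'  (+1)
Edit distance = 6
Max length = max(6, 6) = 6
Similarity = 1 - 6/6
= 0.0000


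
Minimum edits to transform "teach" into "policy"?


Word 1: "teach" (length 5)
Word 2: "policy" (length 6)
One optimal edit sequence (insert/delete/substitute each cost 1):
  1. insert 'p'  (+1)
  2. substitute 't' -> 'o'  (+1)
  3. substitute 'e' -> 'l'  (+1)
  4. substitute 'a' -> 'i'  (+1)
  5. keep 'c'
  6. substitute 'h' -> 'y'  (+1)
Total edit operations: 5
Edit distance = 5


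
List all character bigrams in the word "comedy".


Word: "comedy" (length 6)
Number of bigrams = 6 - 2 + 1 = 5
  Position 0: "co"
  Position 1: "om"
  Position 2: "me"
  Position 3: "ed"
  Position 4: "dy"
Bigrams = "co", "om", "me", "ed", "dy"


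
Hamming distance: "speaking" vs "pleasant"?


Comparing character by character (same length = 8):
  Pos 0: 's' vs 'p' !=
  Pos 1: 'p' vs 'l' !=
  Pos 2: 'e' vs 'e' =
  Pos 3: 'a' vs 'a' =
  Pos 4: 'k' vs 's' !=
  Pos 5: 'i' vs 'a' !=
  Pos 6: 'n' vs 'n' =
  Pos 7: 'g' vs 't' !=
Hamming distance = 5


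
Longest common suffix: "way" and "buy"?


Word 1: "way"
Word 2: "buy"
Comparing from end:
  Pos -1: 'y' == 'y'
  Pos -2: 'a' != 'u' (stop)
LCS = "y" (length 1)


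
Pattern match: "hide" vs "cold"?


Pattern of "hide": [0, 1, 2, 3]
Pattern of "cold": [0, 1, 2, 3]
Patterns match
Same pattern = Yes


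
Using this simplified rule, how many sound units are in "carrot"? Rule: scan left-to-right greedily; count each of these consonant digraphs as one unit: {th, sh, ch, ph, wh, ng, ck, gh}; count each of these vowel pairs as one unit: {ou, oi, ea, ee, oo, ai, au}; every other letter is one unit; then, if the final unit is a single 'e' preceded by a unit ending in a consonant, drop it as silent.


Word: "carrot" (6 letters)
Left-to-right scan:
  1. 'c' (letter)
  2. 'a' (letter)
  3. 'r' (letter)
  4. 'r' (letter)
  5. 'o' (letter)
  6. 't' (letter)
Units from scan: 6
Sound units = 6 units


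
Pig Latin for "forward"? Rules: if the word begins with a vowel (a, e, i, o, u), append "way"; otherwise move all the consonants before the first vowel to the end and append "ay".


Word: "forward"
Starts with consonant(s) → move to end, add 'ay'
Consonant cluster: "f"
Pig Latin = "orwardfay"


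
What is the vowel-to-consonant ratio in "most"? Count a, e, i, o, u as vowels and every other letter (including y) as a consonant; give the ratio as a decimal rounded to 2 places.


Word: "most"
Vowels (a,e,i,o,u): 1
Consonants: 3
Ratio = 1/3
= 0.33


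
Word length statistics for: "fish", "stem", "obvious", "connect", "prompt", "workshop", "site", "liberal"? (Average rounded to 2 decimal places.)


Lengths: "fish"=4, "stem"=4, "obvious"=7, "connect"=7, "prompt"=6, "workshop"=8, "site"=4, "liberal"=7
Sum = 47, Count = 8
Average = 47/8 = 5.88
= avg=5.88, min=4, max=8


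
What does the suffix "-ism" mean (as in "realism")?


Suffix: -ism
As in: realism -> real + -ism
Meaning = belief / practice


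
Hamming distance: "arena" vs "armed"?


Comparing character by character (same length = 5):
  Pos 0: 'a' vs 'a' =
  Pos 1: 'r' vs 'r' =
  Pos 2: 'e' vs 'm' !=
  Pos 3: 'n' vs 'e' !=
  Pos 4: 'a' vs 'd' !=
Hamming distance = 3


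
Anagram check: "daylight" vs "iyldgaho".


Word 1: "daylight" → sorted: adghilty
Word 2: "iyldgaho" → sorted: adghiloy
Same letters? adghilty != adghiloy
Anagram = No


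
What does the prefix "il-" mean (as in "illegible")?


Prefix: il-
As in: illegible -> il- + legible
Meaning = not


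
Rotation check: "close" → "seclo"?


Word: "close", Candidate: "seclo"
Method: check if candidate is substring of word+word
"closeclose" contains "seclo"? Yes
Is rotation = Yes


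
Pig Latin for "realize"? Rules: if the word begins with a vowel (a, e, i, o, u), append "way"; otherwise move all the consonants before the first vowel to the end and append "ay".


Word: "realize"
Starts with consonant(s) → move to end, add 'ay'
Consonant cluster: "r"
Pig Latin = "ealizeray"


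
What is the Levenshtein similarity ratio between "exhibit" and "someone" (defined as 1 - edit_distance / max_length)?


Word 1: "exhibit" (length 7)
Word 2: "someone" (length 7)
One optimal edit sequence:
  1. substitute 'e' -> 's'  (+1)
  2. substitute 'x' -> 'o'  (+1)
  3. substitute 'h' -> 'm'  (+1)
  4. substitute 'i' -> 'e'  (+1)
  5. substitute 'b' -> 'o'  (+1)
  6. substitute 'i' -> 'n'  (+1)
  7. substitute 't' -> 'e'  (+1)
Edit distance = 7
Max length = max(7, 7) = 7
Similarity = 1 - 7/7
= 0.0000


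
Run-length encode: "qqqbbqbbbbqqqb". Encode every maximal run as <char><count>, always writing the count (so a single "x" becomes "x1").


String: "qqqbbqbbbbqqqb"
Scanning for consecutive runs:
  'q' x 3
  'b' x 2
  'q' x 1
  'b' x 4
  'q' x 3
  'b' x 1
RLE = "q3b2q1b4q3b1"


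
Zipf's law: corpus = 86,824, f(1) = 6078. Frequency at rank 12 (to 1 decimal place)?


Zipf's law: f(r) = f(1) / r
f(1) = 6078
f(12) = 6078 / 12
= 506.5 occurrences


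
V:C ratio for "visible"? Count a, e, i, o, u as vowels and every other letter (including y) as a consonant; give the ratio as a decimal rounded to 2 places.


Word: "visible"
Vowels (a,e,i,o,u): 3
Consonants: 4
Ratio = 3/4
= 0.75


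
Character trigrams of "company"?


Word: "company" (length 7)
Number of trigrams = 7 - 3 + 1 = 5
  Position 0: "com"
  Position 1: "omp"
  Position 2: "mpa"
  Position 3: "pan"
  Position 4: "any"
Trigrams = "com", "omp", "mpa", "pan", "any"


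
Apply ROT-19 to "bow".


Word: "bow"
Shift: 19
Each letter → (letter + shift) mod 26:
  'b' (1) + 19 = 20 → 'u'
  'o' (14) + 19 = 7 → 'h'
  'w' (22) + 19 = 15 → 'p'
Result = "uhp"


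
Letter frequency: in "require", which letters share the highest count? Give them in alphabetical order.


Word: "require"
Letter counts:
  'e': 2
  'i': 1
  'q': 1
  'r': 2
  'u': 1
Maximum count = 2
Most frequent = 'e', 'r' (2 times each)


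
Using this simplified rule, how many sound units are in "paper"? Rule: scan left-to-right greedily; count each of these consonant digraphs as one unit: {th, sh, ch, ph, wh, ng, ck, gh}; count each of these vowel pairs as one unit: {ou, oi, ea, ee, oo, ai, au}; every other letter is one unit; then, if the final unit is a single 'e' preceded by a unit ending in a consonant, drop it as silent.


Word: "paper" (5 letters)
Left-to-right scan:
  [1] 'p' (letter)
  [2] 'a' (letter)
  [3] 'p' (letter)
  [4] 'e' (letter)
  [5] 'r' (letter)
Units from scan: 5
Sound units = 5 units


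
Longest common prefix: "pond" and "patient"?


Word 1: "pond"
Word 2: "patient"
Comparing from start:
  Pos 0: 'p' == 'p'
  Pos 1: 'o' != 'a' (stop)
LCP = "p" (length 1)


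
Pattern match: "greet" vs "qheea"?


Pattern of "greet": [0, 1, 2, 2, 3]
Pattern of "qheea": [0, 1, 2, 2, 3]
Patterns match
Same pattern = Yes


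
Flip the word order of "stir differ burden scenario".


Original: "stir differ burden scenario"
Words (1..n): stir | differ | burden | scenario
Reversed (n..1): scenario | burden | differ | stir
Result = "scenario burden differ stir"


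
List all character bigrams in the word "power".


Word: "power" (length 5)
Number of bigrams = 5 - 2 + 1 = 4
  Position 0: "po"
  Position 1: "ow"
  Position 2: "we"
  Position 3: "er"
Bigrams = "po", "ow", "we", "er"


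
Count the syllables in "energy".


Word: "energy"
Syllable breakdown: en-er-gy
Counting: 3 parts
= 3 syllables


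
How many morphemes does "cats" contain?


Word: "cats"
Morphemes: cat + -s
Each morpheme carries meaning
= 2 morphemes


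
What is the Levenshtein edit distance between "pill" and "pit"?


Word 1: "pill" (length 4)
Word 2: "pit" (length 3)
One optimal edit sequence (insert/delete/substitute each cost 1):
  1. keep 'p'
  2. keep 'i'
  3. delete 'l'  (+1)
  4. substitute 'l' -> 't'  (+1)
Total edit operations: 2
Edit distance = 2


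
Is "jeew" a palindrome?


Word: "jeew"
Reversed: "weej"
Forward == Backward? jeew != weej
Palindrome = No


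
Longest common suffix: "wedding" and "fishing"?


Word 1: "wedding"
Word 2: "fishing"
Comparing from end:
  Pos -1: 'g' == 'g'
  Pos -2: 'n' == 'n'
  Pos -3: 'i' == 'i'
  Pos -4: 'd' != 'h' (stop)
LCS = "ing" (length 3)


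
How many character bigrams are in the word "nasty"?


Word: "nasty" (length 5)
Number of 2-grams = length - 2 + 1 = 5 - 2 + 1
= 4


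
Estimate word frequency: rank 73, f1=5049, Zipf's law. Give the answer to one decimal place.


Zipf's law: f(r) = f(1) / r
f(1) = 5049
f(73) = 5049 / 73
= 69.2 occurrences


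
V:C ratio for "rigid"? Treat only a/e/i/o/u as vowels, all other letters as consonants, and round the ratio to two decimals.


Word: "rigid"
Vowels (a,e,i,o,u): 2
Consonants: 3
Ratio = 2/3
= 0.67


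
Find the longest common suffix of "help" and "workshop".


Word 1: "help"
Word 2: "workshop"
Comparing from end:
  Pos -1: 'p' == 'p'
  Pos -2: 'l' != 'o' (stop)
LCS = "p" (length 1)


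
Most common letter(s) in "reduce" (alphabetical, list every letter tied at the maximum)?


Word: "reduce"
Letter counts:
  'c': 1
  'd': 1
  'e': 2
  'r': 1
  'u': 1
Maximum count = 2
Most frequent = 'e' (2 times each)


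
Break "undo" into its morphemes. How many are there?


Word: "undo"
Morphemes: un- + do
Each morpheme carries meaning
= 2 morphemes


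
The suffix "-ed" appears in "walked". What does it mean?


Suffix: -ed
As in: walked -> walk + -ed
Meaning = past tense


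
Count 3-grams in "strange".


Word: "strange" (length 7)
Number of 3-grams = length - 3 + 1 = 7 - 3 + 1
= 5


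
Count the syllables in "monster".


Word: "monster"
Syllable breakdown: mon · ster
Counting: 2 parts
= 2 syllables


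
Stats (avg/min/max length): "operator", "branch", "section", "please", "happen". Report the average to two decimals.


Lengths: "operator"=8, "branch"=6, "section"=7, "please"=6, "happen"=6
Sum = 33, Count = 5
Average = 33/5 = 6.60
= avg=6.60, min=6, max=8


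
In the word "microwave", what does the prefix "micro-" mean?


Prefix: micro-
Example: microwave (micro- + wave)
Meaning = small


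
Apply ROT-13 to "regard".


Word: "regard"
Shift: 13
Each letter → (letter + shift) mod 26:
  'r' (17) + 13 = 4 → 'e'
  'e' (4) + 13 = 17 → 'r'
  'g' (6) + 13 = 19 → 't'
  'a' (0) + 13 = 13 → 'n'
  'r' (17) + 13 = 4 → 'e'
  'd' (3) + 13 = 16 → 'q'
Result = "ertneq"


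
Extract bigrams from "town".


Word: "town" (length 4)
Number of bigrams = 4 - 2 + 1 = 3
  Position 0: "to"
  Position 1: "ow"
  Position 2: "wn"
Bigrams = "to", "ow", "wn"


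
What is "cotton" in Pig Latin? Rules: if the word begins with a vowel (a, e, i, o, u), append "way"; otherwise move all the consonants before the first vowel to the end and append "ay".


Word: "cotton"
Starts with consonant(s) → move to end, add 'ay'
Consonant cluster: "c"
Pig Latin = "ottoncay"


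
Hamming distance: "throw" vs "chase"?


Comparing character by character (same length = 5):
  Pos 0: 't' vs 'c' !=
  Pos 1: 'h' vs 'h' =
  Pos 2: 'r' vs 'a' !=
  Pos 3: 'o' vs 's' !=
  Pos 4: 'w' vs 'e' !=
Hamming distance = 4


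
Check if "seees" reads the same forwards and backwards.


Word: "seees"
Reversed: "seees"
Forward == Backward? seees == seees
Palindrome = Yes


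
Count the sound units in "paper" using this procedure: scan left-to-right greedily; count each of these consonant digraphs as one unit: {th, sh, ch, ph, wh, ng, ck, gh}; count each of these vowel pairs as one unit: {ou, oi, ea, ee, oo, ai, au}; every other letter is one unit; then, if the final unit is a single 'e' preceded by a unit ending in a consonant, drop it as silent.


Word: "paper" (5 letters)
Left-to-right scan:
  [1] 'p' (letter)
  [2] 'a' (letter)
  [3] 'p' (letter)
  [4] 'e' (letter)
  [5] 'r' (letter)
Units from scan: 5
Sound units = 5 units


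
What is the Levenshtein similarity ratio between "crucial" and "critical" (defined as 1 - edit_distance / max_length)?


Word 1: "crucial" (length 7)
Word 2: "critical" (length 8)
One optimal edit sequence:
  1. keep 'c'
  2. keep 'r'
  3. substitute 'u' -> 'i'  (+1)
  4. substitute 'c' -> 't'  (+1)
  5. keep 'i'
  6. insert 'c'  (+1)
  7. keep 'a'
  8. keep 'l'
Edit distance = 3
Max length = max(7, 8) = 8
Similarity = 1 - 3/8
= 0.6250


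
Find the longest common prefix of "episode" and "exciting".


Word 1: "episode"
Word 2: "exciting"
Comparing from start:
  Pos 0: 'e' == 'e'
  Pos 1: 'p' != 'x' (stop)
LCP = "e" (length 1)


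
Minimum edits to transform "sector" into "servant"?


Word 1: "sector" (length 6)
Word 2: "servant" (length 7)
One optimal edit sequence (insert/delete/substitute each cost 1):
  1. keep 's'
  2. keep 'e'
  3. insert 'r'  (+1)
  4. substitute 'c' -> 'v'  (+1)
  5. substitute 't' -> 'a'  (+1)
  6. substitute 'o' -> 'n'  (+1)
  7. substitute 'r' -> 't'  (+1)
Total edit operations: 5
Edit distance = 5


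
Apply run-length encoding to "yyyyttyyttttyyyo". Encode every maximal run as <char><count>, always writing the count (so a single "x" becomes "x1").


String: "yyyyttyyttttyyyo"
Scanning for consecutive runs:
  'y' x 4
  't' x 2
  'y' x 2
  't' x 4
  'y' x 3
  'o' x 1
RLE = "y4t2y2t4y3o1"


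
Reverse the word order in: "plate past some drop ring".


Original: "plate past some drop ring"
Words (1..n): plate | past | some | drop | ring
Reversed (n..1): ring | drop | some | past | plate
Result = "ring drop some past plate"


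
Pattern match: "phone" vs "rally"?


Pattern of "phone": [0, 1, 2, 3, 4]
Pattern of "rally": [0, 1, 2, 2, 3]
Patterns do not match
Same pattern = No


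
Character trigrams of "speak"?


Word: "speak" (length 5)
Number of trigrams = 5 - 3 + 1 = 3
  Position 0: "spe"
  Position 1: "pea"
  Position 2: "eak"
Trigrams = "spe", "pea", "eak"
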